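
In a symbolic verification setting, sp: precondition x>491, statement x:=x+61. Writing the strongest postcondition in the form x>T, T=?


Formula: sp(P, x:=E) = exists old_x. (x = E[old_x/x]) AND P[old_x/x] (old_x is the value of x before the assignment; eliminate old_x by solving x = E[old_x/x] for old_x)
Step 1: Precondition P: x>491, i.e. old_x > 491
Step 2: Assignment gives x = old_x + 61, so old_x = x - 61
Step 3: Substitute into P: x - 61 > 491
Step 4: Simplify: x > 491+61 = 552

552


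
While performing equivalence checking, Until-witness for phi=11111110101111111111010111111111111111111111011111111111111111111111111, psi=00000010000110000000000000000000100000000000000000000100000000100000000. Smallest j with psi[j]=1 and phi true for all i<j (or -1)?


(phi U psi) at 0: need smallest j with psi[j]=1 and phi[i]=1 for all i in [0,j).
Scan from step 0:
  step 0: phi=1, psi=0 -> continue
  step 1: phi=1, psi=0 -> continue
  step 2: phi=1, psi=0 -> continue
  step 3: phi=1, psi=0 -> continue
  step 6: psi=1 and phi held for [0,6) -> witness found
Witness step = 6

6


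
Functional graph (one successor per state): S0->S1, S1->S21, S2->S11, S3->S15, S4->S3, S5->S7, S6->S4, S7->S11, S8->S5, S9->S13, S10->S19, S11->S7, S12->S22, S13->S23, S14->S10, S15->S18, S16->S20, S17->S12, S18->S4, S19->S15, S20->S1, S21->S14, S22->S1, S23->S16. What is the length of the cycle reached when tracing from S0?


Trace from S0 until a state repeats:
  S0 -> S1 -> S21 -> S14 -> S10 -> S19 -> S15 -> S18 -> S4 -> S3 -> S15
S15 first seen at step 6, revisited at step 10.
Cycle length = 10 - 6 = 4

4


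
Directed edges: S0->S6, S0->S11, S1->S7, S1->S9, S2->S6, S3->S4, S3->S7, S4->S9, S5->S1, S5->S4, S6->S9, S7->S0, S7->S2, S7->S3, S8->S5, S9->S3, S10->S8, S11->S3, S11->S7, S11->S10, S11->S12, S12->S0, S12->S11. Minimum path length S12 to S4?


BFS layer-by-layer from S12:
  dist 0: {S12}
  dist 1: {S0, S11}
  dist 2: {S3, S6, S7, S10}
  dist 3: {S2, S4, S8, S9}
  -> S4 reached at distance 3
Shortest path length = 3

3


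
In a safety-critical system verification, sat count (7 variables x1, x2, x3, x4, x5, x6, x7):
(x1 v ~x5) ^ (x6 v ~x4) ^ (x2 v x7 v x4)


CNF with 3 clauses over 7 vars (128 assignments).
An assignment satisfies CNF iff every clause has >=1 true literal.
Check each row (bits = x1,x2,x3,x4,x5,x6,x7; clause T/F shown):
  row 0 [0000000]: clauses=TTF -> 0
  row 1 [0000001]: clauses=TTT -> 1
  row 2 [0000010]: clauses=TTF -> 0
  row 3 [0000011]: clauses=TTT -> 1
  row 4 [0000100]: clauses=FTF -> 0
  (every remaining row is evaluated the same way; all 128 results are listed next)
Full result column, 8 rows per line (x1,x2,x3,x4 fixed per line; x5,x6,x7 runs 000..111 left to right):
  rows 0-7 [x1,x2,x3,x4=0000]: 01010000  (ones: 2)
  rows 8-15 [x1,x2,x3,x4=0001]: 00110000  (ones: 2)
  rows 16-23 [x1,x2,x3,x4=0010]: 01010000  (ones: 2)
  rows 24-31 [x1,x2,x3,x4=0011]: 00110000  (ones: 2)
  rows 32-39 [x1,x2,x3,x4=0100]: 11110000  (ones: 4)
  rows 40-47 [x1,x2,x3,x4=0101]: 00110000  (ones: 2)
  rows 48-55 [x1,x2,x3,x4=0110]: 11110000  (ones: 4)
  rows 56-63 [x1,x2,x3,x4=0111]: 00110000  (ones: 2)
  rows 64-71 [x1,x2,x3,x4=1000]: 01010101  (ones: 4)
  rows 72-79 [x1,x2,x3,x4=1001]: 00110011  (ones: 4)
  rows 80-87 [x1,x2,x3,x4=1010]: 01010101  (ones: 4)
  rows 88-95 [x1,x2,x3,x4=1011]: 00110011  (ones: 4)
  rows 96-103 [x1,x2,x3,x4=1100]: 11111111  (ones: 8)
  rows 104-111 [x1,x2,x3,x4=1101]: 00110011  (ones: 4)
  rows 112-119 [x1,x2,x3,x4=1110]: 11111111  (ones: 8)
  rows 120-127 [x1,x2,x3,x4=1111]: 00110011  (ones: 4)
Satisfying assignments = 2+2+2+2+4+2+4+2+4+4+4+4+8+4+8+4 = 60

60


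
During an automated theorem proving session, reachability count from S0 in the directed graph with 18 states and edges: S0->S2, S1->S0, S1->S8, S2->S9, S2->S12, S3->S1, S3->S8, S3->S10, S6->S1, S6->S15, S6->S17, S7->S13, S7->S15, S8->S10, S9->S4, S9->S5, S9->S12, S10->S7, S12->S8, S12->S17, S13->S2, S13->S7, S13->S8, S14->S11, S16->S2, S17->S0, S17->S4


BFS from S0:
  layer 0: {S0}
  layer 1: {S2}
  layer 2: {S9, S12}
  layer 3: {S4, S5, S8, S17}
  layer 4: {S10}
  layer 5: {S7}
  layer 6: {S13, S15}
Reachable set: {S0, S2, S4, S5, S7, S8, S9, S10, S12, S13, S15, S17}
Count = 12

12


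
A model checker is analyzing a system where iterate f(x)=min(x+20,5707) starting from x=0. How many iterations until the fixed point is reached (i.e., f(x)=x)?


Step 1: x=0, cap=5707, increment=20
Step 2: x grows by 20 each step until capped at 5707; fixed point is x=5707
Step 3: iterations = ceil(5707/20) = 286

286


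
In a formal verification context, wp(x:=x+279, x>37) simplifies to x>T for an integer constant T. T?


Formula: wp(x:=E, P) = P[E/x] (substitute E for x in postcondition)
Step 1: Postcondition: x>37
Step 2: Substitute x+279 for x: x+279>37
Step 3: Solve for x: x > 37-279 = -242

-242


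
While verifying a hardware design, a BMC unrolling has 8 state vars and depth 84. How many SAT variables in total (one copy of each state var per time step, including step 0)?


BMC unrolls to depth k, creating one copy of each state var for steps 0..k.
Step count = 84 + 1 = 85 (steps 0 through 84)
Vars per step = 8
Total = 8 * 85 = 680

680


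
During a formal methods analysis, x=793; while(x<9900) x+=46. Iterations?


Step 1: x goes from 793 toward 9900 by 46; the body runs while x<9900, so iterations = ceil((bound-start)/step)
Step 2: Distance=9107
Step 3: ceil(9107/46)=198

198


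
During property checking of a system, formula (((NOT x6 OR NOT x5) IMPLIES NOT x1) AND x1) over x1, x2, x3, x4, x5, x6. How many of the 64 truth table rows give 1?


Formula: (((NOT x6 OR NOT x5) IMPLIES NOT x1) AND x1) over 6 vars (64 rows)
Evaluate each row (x1, x2, x3, x4, x5, x6 as bits, MSB first):
  row 0 [000000]: (((NOT 0 OR NOT 0) IMPLIES NOT 0) AND 0) -> 0
  row 1 [000001]: (((NOT 1 OR NOT 0) IMPLIES NOT 0) AND 0) -> 0
  row 2 [000010]: (((NOT 0 OR NOT 1) IMPLIES NOT 0) AND 0) -> 0
  row 3 [000011]: (((NOT 1 OR NOT 1) IMPLIES NOT 0) AND 0) -> 0
  row 4 [000100]: (((NOT 0 OR NOT 0) IMPLIES NOT 0) AND 0) -> 0
  (every remaining row is evaluated the same way; all 64 results are listed next)
Full result column, 8 rows per line (x1,x2,x3 fixed per line; x4,x5,x6 runs 000..111 left to right):
  rows 0-7 [x1,x2,x3=000]: 00000000  (ones: 0)
  rows 8-15 [x1,x2,x3=001]: 00000000  (ones: 0)
  rows 16-23 [x1,x2,x3=010]: 00000000  (ones: 0)
  rows 24-31 [x1,x2,x3=011]: 00000000  (ones: 0)
  rows 32-39 [x1,x2,x3=100]: 00010001  (ones: 2)
  rows 40-47 [x1,x2,x3=101]: 00010001  (ones: 2)
  rows 48-55 [x1,x2,x3=110]: 00010001  (ones: 2)
  rows 56-63 [x1,x2,x3=111]: 00010001  (ones: 2)
Count of 1-rows = 0+0+0+0+2+2+2+2 = 8

8


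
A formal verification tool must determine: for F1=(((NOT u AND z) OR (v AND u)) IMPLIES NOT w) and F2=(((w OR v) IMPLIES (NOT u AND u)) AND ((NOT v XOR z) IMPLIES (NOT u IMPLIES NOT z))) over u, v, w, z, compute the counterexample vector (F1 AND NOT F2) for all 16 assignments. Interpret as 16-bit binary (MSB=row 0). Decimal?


F1 = (((NOT u AND z) OR (v AND u)) IMPLIES NOT w)
F2 = (((w OR v) IMPLIES (NOT u AND u)) AND ((NOT v XOR z) IMPLIES (NOT u IMPLIES NOT z)))
Counterexample to F1=>F2 is where F1=1 and F2=0.
Evaluate each row (bits = u,v,w,z, MSB first):
  row 0 [0000]: F1=1 F2=1 -> F1&~F2 -> 0
  row 1 [0001]: F1=1 F2=1 -> F1&~F2 -> 0
  row 2 [0010]: F1=1 F2=0 -> F1&~F2 -> 1
  row 3 [0011]: F1=0 F2=0 -> F1&~F2 -> 0
  row 4 [0100]: F1=1 F2=0 -> F1&~F2 -> 1
  row 5 [0101]: F1=1 F2=0 -> F1&~F2 -> 1
  row 6 [0110]: F1=1 F2=0 -> F1&~F2 -> 1
  row 7 [0111]: F1=0 F2=0 -> F1&~F2 -> 0
  row 8 [1000]: F1=1 F2=1 -> F1&~F2 -> 0
  row 9 [1001]: F1=1 F2=1 -> F1&~F2 -> 0
  row 10 [1010]: F1=1 F2=0 -> F1&~F2 -> 1
  row 11 [1011]: F1=1 F2=0 -> F1&~F2 -> 1
  row 12 [1100]: F1=1 F2=0 -> F1&~F2 -> 1
  row 13 [1101]: F1=1 F2=0 -> F1&~F2 -> 1
  row 14 [1110]: F1=0 F2=0 -> F1&~F2 -> 0
  row 15 [1111]: F1=0 F2=0 -> F1&~F2 -> 0
Full result column, 4 rows per line (u,v fixed per line; w,z runs 00..11 left to right):
  rows 0-3 [u,v=00]: 0010  = hex 2
  rows 4-7 [u,v=01]: 1110  = hex E
  rows 8-11 [u,v=10]: 0011  = hex 3
  rows 12-15 [u,v=11]: 1100  = hex C
Counterexample vector (row 0 .. row 15) = 0010111000111100
Output column grouped in 4s = 0010 1110 0011 1100 = 0x2E3C
Convert to decimal digit by digit (value = value*16 + digit):
  2 -> 2
  2*16 + 14 (E) = 46
  46*16 + 3 = 739
  739*16 + 12 (C) = 11836
Decimal = 11836

11836


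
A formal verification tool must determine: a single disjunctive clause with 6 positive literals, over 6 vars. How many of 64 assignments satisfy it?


Step 1: Total=2^6=64
Step 2: Unsat when all 6 false: 2^0=1
Step 3: Sat=64-1=63

63


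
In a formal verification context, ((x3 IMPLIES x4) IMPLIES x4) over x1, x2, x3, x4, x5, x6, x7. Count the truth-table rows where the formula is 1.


Formula: ((x3 IMPLIES x4) IMPLIES x4) over 7 vars (128 rows)
Evaluate each row (x1, x2, x3, x4, x5, x6, x7 as bits, MSB first):
  row 0 [0000000]: ((0 IMPLIES 0) IMPLIES 0) -> 0
  row 1 [0000001]: ((0 IMPLIES 0) IMPLIES 0) -> 0
  row 2 [0000010]: ((0 IMPLIES 0) IMPLIES 0) -> 0
  row 3 [0000011]: ((0 IMPLIES 0) IMPLIES 0) -> 0
  row 4 [0000100]: ((0 IMPLIES 0) IMPLIES 0) -> 0
  (every remaining row is evaluated the same way; all 128 results are listed next)
Full result column, 8 rows per line (x1,x2,x3,x4 fixed per line; x5,x6,x7 runs 000..111 left to right):
  rows 0-7 [x1,x2,x3,x4=0000]: 00000000  (ones: 0)
  rows 8-15 [x1,x2,x3,x4=0001]: 11111111  (ones: 8)
  rows 16-23 [x1,x2,x3,x4=0010]: 11111111  (ones: 8)
  rows 24-31 [x1,x2,x3,x4=0011]: 11111111  (ones: 8)
  rows 32-39 [x1,x2,x3,x4=0100]: 00000000  (ones: 0)
  rows 40-47 [x1,x2,x3,x4=0101]: 11111111  (ones: 8)
  rows 48-55 [x1,x2,x3,x4=0110]: 11111111  (ones: 8)
  rows 56-63 [x1,x2,x3,x4=0111]: 11111111  (ones: 8)
  rows 64-71 [x1,x2,x3,x4=1000]: 00000000  (ones: 0)
  rows 72-79 [x1,x2,x3,x4=1001]: 11111111  (ones: 8)
  rows 80-87 [x1,x2,x3,x4=1010]: 11111111  (ones: 8)
  rows 88-95 [x1,x2,x3,x4=1011]: 11111111  (ones: 8)
  rows 96-103 [x1,x2,x3,x4=1100]: 00000000  (ones: 0)
  rows 104-111 [x1,x2,x3,x4=1101]: 11111111  (ones: 8)
  rows 112-119 [x1,x2,x3,x4=1110]: 11111111  (ones: 8)
  rows 120-127 [x1,x2,x3,x4=1111]: 11111111  (ones: 8)
Count of 1-rows = 0+8+8+8+0+8+8+8+0+8+8+8+0+8+8+8 = 96

96


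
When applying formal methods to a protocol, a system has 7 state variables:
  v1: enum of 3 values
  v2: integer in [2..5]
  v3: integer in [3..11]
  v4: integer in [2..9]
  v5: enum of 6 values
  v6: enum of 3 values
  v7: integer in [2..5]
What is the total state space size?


State space = product of domain sizes of all variables.
Domain sizes:
  v1 (enum of 3 values): 3
  v2 (integer in [2..5]): 4
  v3 (integer in [3..11]): 9
  v4 (integer in [2..9]): 8
  v5 (enum of 6 values): 6
  v6 (enum of 3 values): 3
  v7 (integer in [2..5]): 4
Product = 3 * 4 * 9 * 8 * 6 * 3 * 4 = 62208

62208


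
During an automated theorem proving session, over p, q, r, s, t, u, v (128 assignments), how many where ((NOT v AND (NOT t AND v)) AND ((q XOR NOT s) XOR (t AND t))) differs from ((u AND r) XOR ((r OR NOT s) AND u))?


F1 = ((NOT v AND (NOT t AND v)) AND ((q XOR NOT s) XOR (t AND t)))
F2 = ((u AND r) XOR ((r OR NOT s) AND u))
Evaluate both on each of 128 rows (bits = p,q,r,s,t,u,v):
  row 0 [0000000]: F1=0 F2=0 -> 0
  row 1 [0000001]: F1=0 F2=0 -> 0
  row 2 [0000010]: F1=0 F2=1 (differ) -> 1
  row 3 [0000011]: F1=0 F2=1 (differ) -> 1
  row 4 [0000100]: F1=0 F2=0 -> 0
  (every remaining row is evaluated the same way; all 128 results are listed next)
Full result column, 8 rows per line (p,q,r,s fixed per line; t,u,v runs 000..111 left to right):
  rows 0-7 [p,q,r,s=0000]: 00110011  (ones: 4)
  rows 8-15 [p,q,r,s=0001]: 00000000  (ones: 0)
  rows 16-23 [p,q,r,s=0010]: 00000000  (ones: 0)
  rows 24-31 [p,q,r,s=0011]: 00000000  (ones: 0)
  rows 32-39 [p,q,r,s=0100]: 00110011  (ones: 4)
  rows 40-47 [p,q,r,s=0101]: 00000000  (ones: 0)
  rows 48-55 [p,q,r,s=0110]: 00000000  (ones: 0)
  rows 56-63 [p,q,r,s=0111]: 00000000  (ones: 0)
  rows 64-71 [p,q,r,s=1000]: 00110011  (ones: 4)
  rows 72-79 [p,q,r,s=1001]: 00000000  (ones: 0)
  rows 80-87 [p,q,r,s=1010]: 00000000  (ones: 0)
  rows 88-95 [p,q,r,s=1011]: 00000000  (ones: 0)
  rows 96-103 [p,q,r,s=1100]: 00110011  (ones: 4)
  rows 104-111 [p,q,r,s=1101]: 00000000  (ones: 0)
  rows 112-119 [p,q,r,s=1110]: 00000000  (ones: 0)
  rows 120-127 [p,q,r,s=1111]: 00000000  (ones: 0)
Disagreements = 4+0+0+0+4+0+0+0+4+0+0+0+4+0+0+0 = 16

16


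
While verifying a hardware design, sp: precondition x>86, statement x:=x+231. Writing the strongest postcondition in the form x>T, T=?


Formula: sp(P, x:=E) = exists old_x. (x = E[old_x/x]) AND P[old_x/x] (old_x is the value of x before the assignment; eliminate old_x by solving x = E[old_x/x] for old_x)
Step 1: Precondition P: x>86, i.e. old_x > 86
Step 2: Assignment gives x = old_x + 231, so old_x = x - 231
Step 3: Substitute into P: x - 231 > 86
Step 4: Simplify: x > 86+231 = 317

317


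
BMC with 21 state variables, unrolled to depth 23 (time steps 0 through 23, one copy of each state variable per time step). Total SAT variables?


BMC unrolls to depth k, creating one copy of each state var for steps 0..k.
Step count = 23 + 1 = 24 (steps 0 through 23)
Vars per step = 21
Total = 21 * 24 = 504

504


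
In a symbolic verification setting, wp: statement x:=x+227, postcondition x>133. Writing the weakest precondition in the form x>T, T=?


Formula: wp(x:=E, P) = P[E/x] (substitute E for x in postcondition)
Step 1: Postcondition: x>133
Step 2: Substitute x+227 for x: x+227>133
Step 3: Solve for x: x > 133-227 = -94

-94


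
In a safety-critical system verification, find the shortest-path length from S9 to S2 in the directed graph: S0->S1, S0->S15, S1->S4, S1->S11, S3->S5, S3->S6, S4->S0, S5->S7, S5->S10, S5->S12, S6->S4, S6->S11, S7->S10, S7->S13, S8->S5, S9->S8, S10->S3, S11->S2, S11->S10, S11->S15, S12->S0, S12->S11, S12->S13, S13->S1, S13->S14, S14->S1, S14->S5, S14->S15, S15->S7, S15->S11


BFS layer-by-layer from S9:
  dist 0: {S9}
  dist 1: {S8}
  dist 2: {S5}
  dist 3: {S7, S10, S12}
  dist 4: {S0, S3, S11, S13}
  dist 5: {S1, S2, S6, S14, S15}
  -> S2 reached at distance 5
Shortest path length = 5

5


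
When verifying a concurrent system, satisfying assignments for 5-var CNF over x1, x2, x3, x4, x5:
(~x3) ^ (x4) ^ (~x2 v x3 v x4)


CNF with 3 clauses over 5 vars (32 assignments).
An assignment satisfies CNF iff every clause has >=1 true literal.
Check each row (bits = x1,x2,x3,x4,x5; clause T/F shown):
  row 0 [00000]: clauses=TFT -> 0
  row 1 [00001]: clauses=TFT -> 0
  row 2 [00010]: clauses=TTT -> 1
  row 3 [00011]: clauses=TTT -> 1
  row 4 [00100]: clauses=FFT -> 0
  row 5 [00101]: clauses=FFT -> 0
  row 6 [00110]: clauses=FTT -> 0
  row 7 [00111]: clauses=FTT -> 0
  row 8 [01000]: clauses=TFF -> 0
  row 9 [01001]: clauses=TFF -> 0
  row 10 [01010]: clauses=TTT -> 1
  row 11 [01011]: clauses=TTT -> 1
  row 12 [01100]: clauses=FFT -> 0
  row 13 [01101]: clauses=FFT -> 0
  row 14 [01110]: clauses=FTT -> 0
  row 15 [01111]: clauses=FTT -> 0
  row 16 [10000]: clauses=TFT -> 0
  row 17 [10001]: clauses=TFT -> 0
  row 18 [10010]: clauses=TTT -> 1
  row 19 [10011]: clauses=TTT -> 1
  row 20 [10100]: clauses=FFT -> 0
  row 21 [10101]: clauses=FFT -> 0
  row 22 [10110]: clauses=FTT -> 0
  row 23 [10111]: clauses=FTT -> 0
  row 24 [11000]: clauses=TFF -> 0
  row 25 [11001]: clauses=TFF -> 0
  row 26 [11010]: clauses=TTT -> 1
  row 27 [11011]: clauses=TTT -> 1
  row 28 [11100]: clauses=FFT -> 0
  row 29 [11101]: clauses=FFT -> 0
  row 30 [11110]: clauses=FTT -> 0
  row 31 [11111]: clauses=FTT -> 0
Full result column, 8 rows per line (x1,x2 fixed per line; x3,x4,x5 runs 000..111 left to right):
  rows 0-7 [x1,x2=00]: 00110000  (ones: 2)
  rows 8-15 [x1,x2=01]: 00110000  (ones: 2)
  rows 16-23 [x1,x2=10]: 00110000  (ones: 2)
  rows 24-31 [x1,x2=11]: 00110000  (ones: 2)
Satisfying assignments = 2+2+2+2 = 8

8


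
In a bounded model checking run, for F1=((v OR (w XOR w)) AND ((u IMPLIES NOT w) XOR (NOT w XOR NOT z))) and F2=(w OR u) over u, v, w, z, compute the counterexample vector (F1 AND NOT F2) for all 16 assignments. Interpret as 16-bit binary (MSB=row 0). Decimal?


F1 = ((v OR (w XOR w)) AND ((u IMPLIES NOT w) XOR (NOT w XOR NOT z)))
F2 = (w OR u)
Counterexample to F1=>F2 is where F1=1 and F2=0.
Evaluate each row (bits = u,v,w,z, MSB first):
  row 0 [0000]: F1=0 F2=0 -> F1&~F2 -> 0
  row 1 [0001]: F1=0 F2=0 -> F1&~F2 -> 0
  row 2 [0010]: F1=0 F2=1 -> F1&~F2 -> 0
  row 3 [0011]: F1=0 F2=1 -> F1&~F2 -> 0
  row 4 [0100]: F1=1 F2=0 -> F1&~F2 -> 1
  row 5 [0101]: F1=0 F2=0 -> F1&~F2 -> 0
  row 6 [0110]: F1=0 F2=1 -> F1&~F2 -> 0
  row 7 [0111]: F1=1 F2=1 -> F1&~F2 -> 0
  row 8 [1000]: F1=0 F2=1 -> F1&~F2 -> 0
  row 9 [1001]: F1=0 F2=1 -> F1&~F2 -> 0
  row 10 [1010]: F1=0 F2=1 -> F1&~F2 -> 0
  row 11 [1011]: F1=0 F2=1 -> F1&~F2 -> 0
  row 12 [1100]: F1=1 F2=1 -> F1&~F2 -> 0
  row 13 [1101]: F1=0 F2=1 -> F1&~F2 -> 0
  row 14 [1110]: F1=1 F2=1 -> F1&~F2 -> 0
  row 15 [1111]: F1=0 F2=1 -> F1&~F2 -> 0
Full result column, 4 rows per line (u,v fixed per line; w,z runs 00..11 left to right):
  rows 0-3 [u,v=00]: 0000  = hex 0
  rows 4-7 [u,v=01]: 1000  = hex 8
  rows 8-11 [u,v=10]: 0000  = hex 0
  rows 12-15 [u,v=11]: 0000  = hex 0
Counterexample vector (row 0 .. row 15) = 0000100000000000
Output column grouped in 4s = 0000 1000 0000 0000 = 0x0800
Convert to decimal digit by digit (value = value*16 + digit):
  0 -> 0
  0*16 + 8 = 8
  8*16 + 0 = 128
  128*16 + 0 = 2048
Decimal = 2048

2048


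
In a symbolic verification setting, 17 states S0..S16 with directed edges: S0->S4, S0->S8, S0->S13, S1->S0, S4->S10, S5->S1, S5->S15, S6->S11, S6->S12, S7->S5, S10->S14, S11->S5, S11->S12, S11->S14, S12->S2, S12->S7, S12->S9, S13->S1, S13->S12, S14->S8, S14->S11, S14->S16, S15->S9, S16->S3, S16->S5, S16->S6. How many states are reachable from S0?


BFS from S0:
  layer 0: {S0}
  layer 1: {S4, S8, S13}
  layer 2: {S1, S10, S12}
  layer 3: {S2, S7, S9, S14}
  layer 4: {S5, S11, S16}
  layer 5: {S3, S6, S15}
Reachable set: {S0, S1, S2, S3, S4, S5, S6, S7, S8, S9, S10, S11, S12, S13, S14, S15, S16}
Count = 17

17


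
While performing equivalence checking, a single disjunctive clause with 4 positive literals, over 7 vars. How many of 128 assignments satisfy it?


Step 1: Total=2^7=128
Step 2: Unsat when all 4 false: 2^3=8
Step 3: Sat=128-8=120

120


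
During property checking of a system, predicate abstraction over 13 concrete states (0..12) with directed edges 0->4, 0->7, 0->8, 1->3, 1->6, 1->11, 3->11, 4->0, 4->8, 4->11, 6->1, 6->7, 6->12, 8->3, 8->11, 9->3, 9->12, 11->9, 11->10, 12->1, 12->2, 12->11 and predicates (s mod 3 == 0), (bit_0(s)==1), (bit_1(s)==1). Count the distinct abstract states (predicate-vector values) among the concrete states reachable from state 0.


BFS from 0:
Concrete reachable: {0, 1, 2, 3, 4, 6, 7, 8, 9, 10, 11, 12}
Abstract via predicates (s mod 3 == 0), (bit_0(s)==1), (bit_1(s)==1):
  (0,0,0) <- {4, 8}
  (0,0,1) <- {2, 10}
  (0,1,0) <- {1}
  (0,1,1) <- {7, 11}
  (1,0,0) <- {0, 12}
  (1,0,1) <- {6}
  (1,1,0) <- {9}
  (1,1,1) <- {3}
Distinct abstract states = 8

8


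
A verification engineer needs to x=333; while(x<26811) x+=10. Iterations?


Step 1: x goes from 333 toward 26811 by 10; the body runs while x<26811, so iterations = ceil((bound-start)/step)
Step 2: Distance=26478
Step 3: ceil(26478/10)=2648

2648


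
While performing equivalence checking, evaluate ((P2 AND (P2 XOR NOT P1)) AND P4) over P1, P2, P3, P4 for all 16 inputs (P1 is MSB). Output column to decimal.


Formula: ((P2 AND (P2 XOR NOT P1)) AND P4) over P1, P2, P3, P4 (16 rows)
Evaluate each row (bits = P1,P2,P3,P4, MSB first):
  row 0 [0000]: ((0 AND (0 XOR NOT 0)) AND 0) -> 0
  row 1 [0001]: ((0 AND (0 XOR NOT 0)) AND 1) -> 0
  row 2 [0010]: ((0 AND (0 XOR NOT 0)) AND 0) -> 0
  row 3 [0011]: ((0 AND (0 XOR NOT 0)) AND 1) -> 0
  row 4 [0100]: ((1 AND (1 XOR NOT 0)) AND 0) -> 0
  row 5 [0101]: ((1 AND (1 XOR NOT 0)) AND 1) -> 0
  row 6 [0110]: ((1 AND (1 XOR NOT 0)) AND 0) -> 0
  row 7 [0111]: ((1 AND (1 XOR NOT 0)) AND 1) -> 0
  row 8 [1000]: ((0 AND (0 XOR NOT 1)) AND 0) -> 0
  row 9 [1001]: ((0 AND (0 XOR NOT 1)) AND 1) -> 0
  row 10 [1010]: ((0 AND (0 XOR NOT 1)) AND 0) -> 0
  row 11 [1011]: ((0 AND (0 XOR NOT 1)) AND 1) -> 0
  row 12 [1100]: ((1 AND (1 XOR NOT 1)) AND 0) -> 0
  row 13 [1101]: ((1 AND (1 XOR NOT 1)) AND 1) -> 1
  row 14 [1110]: ((1 AND (1 XOR NOT 1)) AND 0) -> 0
  row 15 [1111]: ((1 AND (1 XOR NOT 1)) AND 1) -> 1
Full result column, 4 rows per line (P1,P2 fixed per line; P3,P4 runs 00..11 left to right):
  rows 0-3 [P1,P2=00]: 0000  = hex 0
  rows 4-7 [P1,P2=01]: 0000  = hex 0
  rows 8-11 [P1,P2=10]: 0000  = hex 0
  rows 12-15 [P1,P2=11]: 0101  = hex 5
Output column (row 0 .. row 15) = 0000000000000101
Output column grouped in 4s = 0000 0000 0000 0101 = 0x0005
Convert to decimal digit by digit (value = value*16 + digit):
  0 -> 0
  0*16 + 0 = 0
  0*16 + 0 = 0
  0*16 + 5 = 5
Decimal = 5

5


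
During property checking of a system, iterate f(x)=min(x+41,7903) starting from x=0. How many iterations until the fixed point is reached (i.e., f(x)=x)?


Step 1: x=0, cap=7903, increment=41
Step 2: x grows by 41 each step until capped at 7903; fixed point is x=7903
Step 3: iterations = ceil(7903/41) = 193

193


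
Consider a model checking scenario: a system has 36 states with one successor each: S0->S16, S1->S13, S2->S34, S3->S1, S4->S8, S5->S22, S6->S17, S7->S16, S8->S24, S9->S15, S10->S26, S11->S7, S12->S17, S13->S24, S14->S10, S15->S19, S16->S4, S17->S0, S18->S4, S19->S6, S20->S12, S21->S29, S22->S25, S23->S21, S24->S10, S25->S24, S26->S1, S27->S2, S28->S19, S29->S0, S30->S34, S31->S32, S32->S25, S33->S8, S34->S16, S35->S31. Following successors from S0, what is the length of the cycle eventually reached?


Trace from S0 until a state repeats:
  S0 -> S16 -> S4 -> S8 -> S24 -> S10 -> S26 -> S1 -> S13 -> S24
S24 first seen at step 4, revisited at step 9.
Cycle length = 9 - 4 = 5

5


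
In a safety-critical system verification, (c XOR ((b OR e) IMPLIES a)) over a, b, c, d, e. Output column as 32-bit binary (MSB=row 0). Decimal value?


Formula: (c XOR ((b OR e) IMPLIES a)) over a, b, c, d, e (32 rows)
Evaluate each row (bits = a,b,c,d,e, MSB first):
  row 0 [00000]: (0 XOR ((0 OR 0) IMPLIES 0)) -> 1
  row 1 [00001]: (0 XOR ((0 OR 1) IMPLIES 0)) -> 0
  row 2 [00010]: (0 XOR ((0 OR 0) IMPLIES 0)) -> 1
  row 3 [00011]: (0 XOR ((0 OR 1) IMPLIES 0)) -> 0
  row 4 [00100]: (1 XOR ((0 OR 0) IMPLIES 0)) -> 0
  row 5 [00101]: (1 XOR ((0 OR 1) IMPLIES 0)) -> 1
  row 6 [00110]: (1 XOR ((0 OR 0) IMPLIES 0)) -> 0
  row 7 [00111]: (1 XOR ((0 OR 1) IMPLIES 0)) -> 1
  row 8 [01000]: (0 XOR ((1 OR 0) IMPLIES 0)) -> 0
  row 9 [01001]: (0 XOR ((1 OR 1) IMPLIES 0)) -> 0
  row 10 [01010]: (0 XOR ((1 OR 0) IMPLIES 0)) -> 0
  row 11 [01011]: (0 XOR ((1 OR 1) IMPLIES 0)) -> 0
  row 12 [01100]: (1 XOR ((1 OR 0) IMPLIES 0)) -> 1
  row 13 [01101]: (1 XOR ((1 OR 1) IMPLIES 0)) -> 1
  row 14 [01110]: (1 XOR ((1 OR 0) IMPLIES 0)) -> 1
  row 15 [01111]: (1 XOR ((1 OR 1) IMPLIES 0)) -> 1
  row 16 [10000]: (0 XOR ((0 OR 0) IMPLIES 1)) -> 1
  row 17 [10001]: (0 XOR ((0 OR 1) IMPLIES 1)) -> 1
  row 18 [10010]: (0 XOR ((0 OR 0) IMPLIES 1)) -> 1
  row 19 [10011]: (0 XOR ((0 OR 1) IMPLIES 1)) -> 1
  row 20 [10100]: (1 XOR ((0 OR 0) IMPLIES 1)) -> 0
  row 21 [10101]: (1 XOR ((0 OR 1) IMPLIES 1)) -> 0
  row 22 [10110]: (1 XOR ((0 OR 0) IMPLIES 1)) -> 0
  row 23 [10111]: (1 XOR ((0 OR 1) IMPLIES 1)) -> 0
  row 24 [11000]: (0 XOR ((1 OR 0) IMPLIES 1)) -> 1
  row 25 [11001]: (0 XOR ((1 OR 1) IMPLIES 1)) -> 1
  row 26 [11010]: (0 XOR ((1 OR 0) IMPLIES 1)) -> 1
  row 27 [11011]: (0 XOR ((1 OR 1) IMPLIES 1)) -> 1
  row 28 [11100]: (1 XOR ((1 OR 0) IMPLIES 1)) -> 0
  row 29 [11101]: (1 XOR ((1 OR 1) IMPLIES 1)) -> 0
  row 30 [11110]: (1 XOR ((1 OR 0) IMPLIES 1)) -> 0
  row 31 [11111]: (1 XOR ((1 OR 1) IMPLIES 1)) -> 0
Full result column, 4 rows per line (a,b,c fixed per line; d,e runs 00..11 left to right):
  rows 0-3 [a,b,c=000]: 1010  = hex A
  rows 4-7 [a,b,c=001]: 0101  = hex 5
  rows 8-11 [a,b,c=010]: 0000  = hex 0
  rows 12-15 [a,b,c=011]: 1111  = hex F
  rows 16-19 [a,b,c=100]: 1111  = hex F
  rows 20-23 [a,b,c=101]: 0000  = hex 0
  rows 24-27 [a,b,c=110]: 1111  = hex F
  rows 28-31 [a,b,c=111]: 0000  = hex 0
Output column (row 0 .. row 31) = 10100101000011111111000011110000
Output column grouped in 4s = 1010 0101 0000 1111 1111 0000 1111 0000 = 0xA50FF0F0
Convert to decimal digit by digit (value = value*16 + digit):
  A -> 10
  10*16 + 5 = 165
  165*16 + 0 = 2640
  2640*16 + 15 (F) = 42255
  42255*16 + 15 (F) = 676095
  676095*16 + 0 = 10817520
  10817520*16 + 15 (F) = 173080335
  173080335*16 + 0 = 2769285360
Decimal = 2769285360

2769285360


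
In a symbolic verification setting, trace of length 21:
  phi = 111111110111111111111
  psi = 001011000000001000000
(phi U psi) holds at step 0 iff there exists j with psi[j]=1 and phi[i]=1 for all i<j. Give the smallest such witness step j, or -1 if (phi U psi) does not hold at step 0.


(phi U psi) at 0: need smallest j with psi[j]=1 and phi[i]=1 for all i in [0,j).
Scan from step 0:
  step 0: phi=1, psi=0 -> continue
  step 1: phi=1, psi=0 -> continue
  step 2: psi=1 and phi held for [0,2) -> witness found
Witness step = 2

2


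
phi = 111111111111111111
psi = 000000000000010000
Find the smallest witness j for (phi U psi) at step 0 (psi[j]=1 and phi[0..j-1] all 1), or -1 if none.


(phi U psi) at 0: need smallest j with psi[j]=1 and phi[i]=1 for all i in [0,j).
Scan from step 0:
  step 0: phi=1, psi=0 -> continue
  step 1: phi=1, psi=0 -> continue
  step 2: phi=1, psi=0 -> continue
  step 3: phi=1, psi=0 -> continue
  step 13: psi=1 and phi held for [0,13) -> witness found
Witness step = 13

13


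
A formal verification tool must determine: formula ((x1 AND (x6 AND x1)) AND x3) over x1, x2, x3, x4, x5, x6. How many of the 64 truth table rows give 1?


Formula: ((x1 AND (x6 AND x1)) AND x3) over 6 vars (64 rows)
Evaluate each row (x1, x2, x3, x4, x5, x6 as bits, MSB first):
  row 0 [000000]: ((0 AND (0 AND 0)) AND 0) -> 0
  row 1 [000001]: ((0 AND (1 AND 0)) AND 0) -> 0
  row 2 [000010]: ((0 AND (0 AND 0)) AND 0) -> 0
  row 3 [000011]: ((0 AND (1 AND 0)) AND 0) -> 0
  row 4 [000100]: ((0 AND (0 AND 0)) AND 0) -> 0
  (every remaining row is evaluated the same way; all 64 results are listed next)
Full result column, 8 rows per line (x1,x2,x3 fixed per line; x4,x5,x6 runs 000..111 left to right):
  rows 0-7 [x1,x2,x3=000]: 00000000  (ones: 0)
  rows 8-15 [x1,x2,x3=001]: 00000000  (ones: 0)
  rows 16-23 [x1,x2,x3=010]: 00000000  (ones: 0)
  rows 24-31 [x1,x2,x3=011]: 00000000  (ones: 0)
  rows 32-39 [x1,x2,x3=100]: 00000000  (ones: 0)
  rows 40-47 [x1,x2,x3=101]: 01010101  (ones: 4)
  rows 48-55 [x1,x2,x3=110]: 00000000  (ones: 0)
  rows 56-63 [x1,x2,x3=111]: 01010101  (ones: 4)
Count of 1-rows = 0+0+0+0+0+4+0+4 = 8

8


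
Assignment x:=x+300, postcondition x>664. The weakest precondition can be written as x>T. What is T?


Formula: wp(x:=E, P) = P[E/x] (substitute E for x in postcondition)
Step 1: Postcondition: x>664
Step 2: Substitute x+300 for x: x+300>664
Step 3: Solve for x: x > 664-300 = 364

364


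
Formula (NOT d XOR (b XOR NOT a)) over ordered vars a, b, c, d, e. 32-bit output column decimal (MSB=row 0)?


Formula: (NOT d XOR (b XOR NOT a)) over a, b, c, d, e (32 rows)
Evaluate each row (bits = a,b,c,d,e, MSB first):
  row 0 [00000]: (NOT 0 XOR (0 XOR NOT 0)) -> 0
  row 1 [00001]: (NOT 0 XOR (0 XOR NOT 0)) -> 0
  row 2 [00010]: (NOT 1 XOR (0 XOR NOT 0)) -> 1
  row 3 [00011]: (NOT 1 XOR (0 XOR NOT 0)) -> 1
  row 4 [00100]: (NOT 0 XOR (0 XOR NOT 0)) -> 0
  row 5 [00101]: (NOT 0 XOR (0 XOR NOT 0)) -> 0
  row 6 [00110]: (NOT 1 XOR (0 XOR NOT 0)) -> 1
  row 7 [00111]: (NOT 1 XOR (0 XOR NOT 0)) -> 1
  row 8 [01000]: (NOT 0 XOR (1 XOR NOT 0)) -> 1
  row 9 [01001]: (NOT 0 XOR (1 XOR NOT 0)) -> 1
  row 10 [01010]: (NOT 1 XOR (1 XOR NOT 0)) -> 0
  row 11 [01011]: (NOT 1 XOR (1 XOR NOT 0)) -> 0
  row 12 [01100]: (NOT 0 XOR (1 XOR NOT 0)) -> 1
  row 13 [01101]: (NOT 0 XOR (1 XOR NOT 0)) -> 1
  row 14 [01110]: (NOT 1 XOR (1 XOR NOT 0)) -> 0
  row 15 [01111]: (NOT 1 XOR (1 XOR NOT 0)) -> 0
  row 16 [10000]: (NOT 0 XOR (0 XOR NOT 1)) -> 1
  row 17 [10001]: (NOT 0 XOR (0 XOR NOT 1)) -> 1
  row 18 [10010]: (NOT 1 XOR (0 XOR NOT 1)) -> 0
  row 19 [10011]: (NOT 1 XOR (0 XOR NOT 1)) -> 0
  row 20 [10100]: (NOT 0 XOR (0 XOR NOT 1)) -> 1
  row 21 [10101]: (NOT 0 XOR (0 XOR NOT 1)) -> 1
  row 22 [10110]: (NOT 1 XOR (0 XOR NOT 1)) -> 0
  row 23 [10111]: (NOT 1 XOR (0 XOR NOT 1)) -> 0
  row 24 [11000]: (NOT 0 XOR (1 XOR NOT 1)) -> 0
  row 25 [11001]: (NOT 0 XOR (1 XOR NOT 1)) -> 0
  row 26 [11010]: (NOT 1 XOR (1 XOR NOT 1)) -> 1
  row 27 [11011]: (NOT 1 XOR (1 XOR NOT 1)) -> 1
  row 28 [11100]: (NOT 0 XOR (1 XOR NOT 1)) -> 0
  row 29 [11101]: (NOT 0 XOR (1 XOR NOT 1)) -> 0
  row 30 [11110]: (NOT 1 XOR (1 XOR NOT 1)) -> 1
  row 31 [11111]: (NOT 1 XOR (1 XOR NOT 1)) -> 1
Full result column, 4 rows per line (a,b,c fixed per line; d,e runs 00..11 left to right):
  rows 0-3 [a,b,c=000]: 0011  = hex 3
  rows 4-7 [a,b,c=001]: 0011  = hex 3
  rows 8-11 [a,b,c=010]: 1100  = hex C
  rows 12-15 [a,b,c=011]: 1100  = hex C
  rows 16-19 [a,b,c=100]: 1100  = hex C
  rows 20-23 [a,b,c=101]: 1100  = hex C
  rows 24-27 [a,b,c=110]: 0011  = hex 3
  rows 28-31 [a,b,c=111]: 0011  = hex 3
Output column (row 0 .. row 31) = 00110011110011001100110000110011
Output column grouped in 4s = 0011 0011 1100 1100 1100 1100 0011 0011 = 0x33CCCC33
Convert to decimal digit by digit (value = value*16 + digit):
  3 -> 3
  3*16 + 3 = 51
  51*16 + 12 (C) = 828
  828*16 + 12 (C) = 13260
  13260*16 + 12 (C) = 212172
  212172*16 + 12 (C) = 3394764
  3394764*16 + 3 = 54316227
  54316227*16 + 3 = 869059635
Decimal = 869059635

869059635


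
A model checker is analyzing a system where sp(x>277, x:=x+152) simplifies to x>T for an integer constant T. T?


Formula: sp(P, x:=E) = exists old_x. (x = E[old_x/x]) AND P[old_x/x] (old_x is the value of x before the assignment; eliminate old_x by solving x = E[old_x/x] for old_x)
Step 1: Precondition P: x>277, i.e. old_x > 277
Step 2: Assignment gives x = old_x + 152, so old_x = x - 152
Step 3: Substitute into P: x - 152 > 277
Step 4: Simplify: x > 277+152 = 429

429


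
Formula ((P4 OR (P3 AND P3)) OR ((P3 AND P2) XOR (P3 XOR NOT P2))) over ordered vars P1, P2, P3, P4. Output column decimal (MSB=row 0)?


Formula: ((P4 OR (P3 AND P3)) OR ((P3 AND P2) XOR (P3 XOR NOT P2))) over P1, P2, P3, P4 (16 rows)
Evaluate each row (bits = P1,P2,P3,P4, MSB first):
  row 0 [0000]: ((0 OR (0 AND 0)) OR ((0 AND 0) XOR (0 XOR NOT 0))) -> 1
  row 1 [0001]: ((1 OR (0 AND 0)) OR ((0 AND 0) XOR (0 XOR NOT 0))) -> 1
  row 2 [0010]: ((0 OR (1 AND 1)) OR ((1 AND 0) XOR (1 XOR NOT 0))) -> 1
  row 3 [0011]: ((1 OR (1 AND 1)) OR ((1 AND 0) XOR (1 XOR NOT 0))) -> 1
  row 4 [0100]: ((0 OR (0 AND 0)) OR ((0 AND 1) XOR (0 XOR NOT 1))) -> 0
  row 5 [0101]: ((1 OR (0 AND 0)) OR ((0 AND 1) XOR (0 XOR NOT 1))) -> 1
  row 6 [0110]: ((0 OR (1 AND 1)) OR ((1 AND 1) XOR (1 XOR NOT 1))) -> 1
  row 7 [0111]: ((1 OR (1 AND 1)) OR ((1 AND 1) XOR (1 XOR NOT 1))) -> 1
  row 8 [1000]: ((0 OR (0 AND 0)) OR ((0 AND 0) XOR (0 XOR NOT 0))) -> 1
  row 9 [1001]: ((1 OR (0 AND 0)) OR ((0 AND 0) XOR (0 XOR NOT 0))) -> 1
  row 10 [1010]: ((0 OR (1 AND 1)) OR ((1 AND 0) XOR (1 XOR NOT 0))) -> 1
  row 11 [1011]: ((1 OR (1 AND 1)) OR ((1 AND 0) XOR (1 XOR NOT 0))) -> 1
  row 12 [1100]: ((0 OR (0 AND 0)) OR ((0 AND 1) XOR (0 XOR NOT 1))) -> 0
  row 13 [1101]: ((1 OR (0 AND 0)) OR ((0 AND 1) XOR (0 XOR NOT 1))) -> 1
  row 14 [1110]: ((0 OR (1 AND 1)) OR ((1 AND 1) XOR (1 XOR NOT 1))) -> 1
  row 15 [1111]: ((1 OR (1 AND 1)) OR ((1 AND 1) XOR (1 XOR NOT 1))) -> 1
Full result column, 4 rows per line (P1,P2 fixed per line; P3,P4 runs 00..11 left to right):
  rows 0-3 [P1,P2=00]: 1111  = hex F
  rows 4-7 [P1,P2=01]: 0111  = hex 7
  rows 8-11 [P1,P2=10]: 1111  = hex F
  rows 12-15 [P1,P2=11]: 0111  = hex 7
Output column (row 0 .. row 15) = 1111011111110111
Output column grouped in 4s = 1111 0111 1111 0111 = 0xF7F7
Convert to decimal digit by digit (value = value*16 + digit):
  F -> 15
  15*16 + 7 = 247
  247*16 + 15 (F) = 3967
  3967*16 + 7 = 63479
Decimal = 63479

63479


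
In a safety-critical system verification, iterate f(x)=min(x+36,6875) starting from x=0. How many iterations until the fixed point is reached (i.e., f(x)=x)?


Step 1: x=0, cap=6875, increment=36
Step 2: x grows by 36 each step until capped at 6875; fixed point is x=6875
Step 3: iterations = ceil(6875/36) = 191

191


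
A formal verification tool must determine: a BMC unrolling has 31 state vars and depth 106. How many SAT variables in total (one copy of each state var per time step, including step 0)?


BMC unrolls to depth k, creating one copy of each state var for steps 0..k.
Step count = 106 + 1 = 107 (steps 0 through 106)
Vars per step = 31
Total = 31 * 107 = 3317

3317


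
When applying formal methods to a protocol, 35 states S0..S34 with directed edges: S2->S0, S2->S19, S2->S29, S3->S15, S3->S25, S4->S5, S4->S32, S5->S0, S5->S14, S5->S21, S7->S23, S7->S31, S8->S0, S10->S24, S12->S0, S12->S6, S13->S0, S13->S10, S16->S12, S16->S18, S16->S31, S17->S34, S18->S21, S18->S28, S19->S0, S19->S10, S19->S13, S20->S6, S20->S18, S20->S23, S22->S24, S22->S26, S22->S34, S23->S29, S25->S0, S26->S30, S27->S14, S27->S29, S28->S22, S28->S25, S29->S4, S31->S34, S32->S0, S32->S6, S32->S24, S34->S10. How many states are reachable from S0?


BFS from S0:
  layer 0: {S0}
Reachable set: {S0}
Count = 1

1


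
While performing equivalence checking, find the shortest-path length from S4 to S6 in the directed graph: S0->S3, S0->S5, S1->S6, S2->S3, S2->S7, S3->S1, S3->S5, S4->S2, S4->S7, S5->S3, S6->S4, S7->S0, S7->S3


BFS layer-by-layer from S4:
  dist 0: {S4}
  dist 1: {S2, S7}
  dist 2: {S0, S3}
  dist 3: {S1, S5}
  dist 4: {S6}
  -> S6 reached at distance 4
Shortest path length = 4

4


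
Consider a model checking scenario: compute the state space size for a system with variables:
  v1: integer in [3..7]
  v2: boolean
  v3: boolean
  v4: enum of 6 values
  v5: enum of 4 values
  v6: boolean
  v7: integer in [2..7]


State space = product of domain sizes of all variables.
Domain sizes:
  v1 (integer in [3..7]): 5
  v2 (boolean): 2
  v3 (boolean): 2
  v4 (enum of 6 values): 6
  v5 (enum of 4 values): 4
  v6 (boolean): 2
  v7 (integer in [2..7]): 6
Product = 5 * 2 * 2 * 6 * 4 * 2 * 6 = 5760

5760


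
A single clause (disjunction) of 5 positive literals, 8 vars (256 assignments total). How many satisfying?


Step 1: Total=2^8=256
Step 2: Unsat when all 5 false: 2^3=8
Step 3: Sat=256-8=248

248


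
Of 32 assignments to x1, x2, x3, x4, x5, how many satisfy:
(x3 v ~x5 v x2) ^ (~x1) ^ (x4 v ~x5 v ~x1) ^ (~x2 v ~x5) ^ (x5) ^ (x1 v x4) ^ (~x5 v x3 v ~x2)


CNF with 7 clauses over 5 vars (32 assignments).
An assignment satisfies CNF iff every clause has >=1 true literal.
Check each row (bits = x1,x2,x3,x4,x5; clause T/F shown):
  row 0 [00000]: clauses=TTTTFFT -> 0
  row 1 [00001]: clauses=FTTTTFT -> 0
  row 2 [00010]: clauses=TTTTFTT -> 0
  row 3 [00011]: clauses=FTTTTTT -> 0
  row 4 [00100]: clauses=TTTTFFT -> 0
  row 5 [00101]: clauses=TTTTTFT -> 0
  row 6 [00110]: clauses=TTTTFTT -> 0
  row 7 [00111]: clauses=TTTTTTT -> 1
  row 8 [01000]: clauses=TTTTFFT -> 0
  row 9 [01001]: clauses=TTTFTFF -> 0
  row 10 [01010]: clauses=TTTTFTT -> 0
  row 11 [01011]: clauses=TTTFTTF -> 0
  row 12 [01100]: clauses=TTTTFFT -> 0
  row 13 [01101]: clauses=TTTFTFT -> 0
  row 14 [01110]: clauses=TTTTFTT -> 0
  row 15 [01111]: clauses=TTTFTTT -> 0
  row 16 [10000]: clauses=TFTTFTT -> 0
  row 17 [10001]: clauses=FFFTTTT -> 0
  row 18 [10010]: clauses=TFTTFTT -> 0
  row 19 [10011]: clauses=FFTTTTT -> 0
  row 20 [10100]: clauses=TFTTFTT -> 0
  row 21 [10101]: clauses=TFFTTTT -> 0
  row 22 [10110]: clauses=TFTTFTT -> 0
  row 23 [10111]: clauses=TFTTTTT -> 0
  row 24 [11000]: clauses=TFTTFTT -> 0
  row 25 [11001]: clauses=TFFFTTF -> 0
  row 26 [11010]: clauses=TFTTFTT -> 0
  row 27 [11011]: clauses=TFTFTTF -> 0
  row 28 [11100]: clauses=TFTTFTT -> 0
  row 29 [11101]: clauses=TFFFTTT -> 0
  row 30 [11110]: clauses=TFTTFTT -> 0
  row 31 [11111]: clauses=TFTFTTT -> 0
Full result column, 8 rows per line (x1,x2 fixed per line; x3,x4,x5 runs 000..111 left to right):
  rows 0-7 [x1,x2=00]: 00000001  (ones: 1)
  rows 8-15 [x1,x2=01]: 00000000  (ones: 0)
  rows 16-23 [x1,x2=10]: 00000000  (ones: 0)
  rows 24-31 [x1,x2=11]: 00000000  (ones: 0)
Satisfying assignments = 1+0+0+0 = 1

1


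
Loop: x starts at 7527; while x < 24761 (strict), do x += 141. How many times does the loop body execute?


Step 1: x goes from 7527 toward 24761 by 141; the body runs while x<24761, so iterations = ceil((bound-start)/step)
Step 2: Distance=17234
Step 3: ceil(17234/141)=123

123


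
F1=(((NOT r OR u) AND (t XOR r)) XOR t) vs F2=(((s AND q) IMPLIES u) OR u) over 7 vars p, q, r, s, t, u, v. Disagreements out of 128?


F1 = (((NOT r OR u) AND (t XOR r)) XOR t)
F2 = (((s AND q) IMPLIES u) OR u)
Evaluate both on each of 128 rows (bits = p,q,r,s,t,u,v):
  row 0 [0000000]: F1=0 F2=1 (differ) -> 1
  row 1 [0000001]: F1=0 F2=1 (differ) -> 1
  row 2 [0000010]: F1=0 F2=1 (differ) -> 1
  row 3 [0000011]: F1=0 F2=1 (differ) -> 1
  row 4 [0000100]: F1=0 F2=1 (differ) -> 1
  (every remaining row is evaluated the same way; all 128 results are listed next)
Full result column, 8 rows per line (p,q,r,s fixed per line; t,u,v runs 000..111 left to right):
  rows 0-7 [p,q,r,s=0000]: 11111111  (ones: 8)
  rows 8-15 [p,q,r,s=0001]: 11111111  (ones: 8)
  rows 16-23 [p,q,r,s=0010]: 11000000  (ones: 2)
  rows 24-31 [p,q,r,s=0011]: 11000000  (ones: 2)
  rows 32-39 [p,q,r,s=0100]: 11111111  (ones: 8)
  rows 40-47 [p,q,r,s=0101]: 00110011  (ones: 4)
  rows 48-55 [p,q,r,s=0110]: 11000000  (ones: 2)
  rows 56-63 [p,q,r,s=0111]: 00001100  (ones: 2)
  rows 64-71 [p,q,r,s=1000]: 11111111  (ones: 8)
  rows 72-79 [p,q,r,s=1001]: 11111111  (ones: 8)
  rows 80-87 [p,q,r,s=1010]: 11000000  (ones: 2)
  rows 88-95 [p,q,r,s=1011]: 11000000  (ones: 2)
  rows 96-103 [p,q,r,s=1100]: 11111111  (ones: 8)
  rows 104-111 [p,q,r,s=1101]: 00110011  (ones: 4)
  rows 112-119 [p,q,r,s=1110]: 11000000  (ones: 2)
  rows 120-127 [p,q,r,s=1111]: 00001100  (ones: 2)
Disagreements = 8+8+2+2+8+4+2+2+8+8+2+2+8+4+2+2 = 72

72


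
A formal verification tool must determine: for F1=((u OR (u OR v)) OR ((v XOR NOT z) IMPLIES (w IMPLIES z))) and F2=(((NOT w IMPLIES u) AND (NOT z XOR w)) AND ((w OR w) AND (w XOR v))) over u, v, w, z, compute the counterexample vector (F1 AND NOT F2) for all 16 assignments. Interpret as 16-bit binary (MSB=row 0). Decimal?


F1 = ((u OR (u OR v)) OR ((v XOR NOT z) IMPLIES (w IMPLIES z)))
F2 = (((NOT w IMPLIES u) AND (NOT z XOR w)) AND ((w OR w) AND (w XOR v)))
Counterexample to F1=>F2 is where F1=1 and F2=0.
Evaluate each row (bits = u,v,w,z, MSB first):
  row 0 [0000]: F1=1 F2=0 -> F1&~F2 -> 1
  row 1 [0001]: F1=1 F2=0 -> F1&~F2 -> 1
  row 2 [0010]: F1=0 F2=0 -> F1&~F2 -> 0
  row 3 [0011]: F1=1 F2=1 -> F1&~F2 -> 0
  row 4 [0100]: F1=1 F2=0 -> F1&~F2 -> 1
  row 5 [0101]: F1=1 F2=0 -> F1&~F2 -> 1
  row 6 [0110]: F1=1 F2=0 -> F1&~F2 -> 1
  row 7 [0111]: F1=1 F2=0 -> F1&~F2 -> 1
  row 8 [1000]: F1=1 F2=0 -> F1&~F2 -> 1
  row 9 [1001]: F1=1 F2=0 -> F1&~F2 -> 1
  row 10 [1010]: F1=1 F2=0 -> F1&~F2 -> 1
  row 11 [1011]: F1=1 F2=1 -> F1&~F2 -> 0
  row 12 [1100]: F1=1 F2=0 -> F1&~F2 -> 1
  row 13 [1101]: F1=1 F2=0 -> F1&~F2 -> 1
  row 14 [1110]: F1=1 F2=0 -> F1&~F2 -> 1
  row 15 [1111]: F1=1 F2=0 -> F1&~F2 -> 1
Full result column, 4 rows per line (u,v fixed per line; w,z runs 00..11 left to right):
  rows 0-3 [u,v=00]: 1100  = hex C
  rows 4-7 [u,v=01]: 1111  = hex F
  rows 8-11 [u,v=10]: 1110  = hex E
  rows 12-15 [u,v=11]: 1111  = hex F
Counterexample vector (row 0 .. row 15) = 1100111111101111
Output column grouped in 4s = 1100 1111 1110 1111 = 0xCFEF
Convert to decimal digit by digit (value = value*16 + digit):
  C -> 12
  12*16 + 15 (F) = 207
  207*16 + 14 (E) = 3326
  3326*16 + 15 (F) = 53231
Decimal = 53231

53231


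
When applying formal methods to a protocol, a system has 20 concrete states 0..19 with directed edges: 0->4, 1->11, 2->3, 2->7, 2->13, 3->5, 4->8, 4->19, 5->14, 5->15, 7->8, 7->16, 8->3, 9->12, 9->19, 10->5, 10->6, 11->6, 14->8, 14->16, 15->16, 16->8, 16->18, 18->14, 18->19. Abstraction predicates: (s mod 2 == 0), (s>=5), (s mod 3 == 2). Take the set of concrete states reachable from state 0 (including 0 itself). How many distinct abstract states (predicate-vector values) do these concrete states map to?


BFS from 0:
Concrete reachable: {0, 3, 4, 5, 8, 14, 15, 16, 18, 19}
Abstract via predicates (s mod 2 == 0), (s>=5), (s mod 3 == 2):
  (0,0,0) <- {3}
  (0,1,0) <- {15, 19}
  (0,1,1) <- {5}
  (1,0,0) <- {0, 4}
  (1,1,0) <- {16, 18}
  (1,1,1) <- {8, 14}
Distinct abstract states = 6

6
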